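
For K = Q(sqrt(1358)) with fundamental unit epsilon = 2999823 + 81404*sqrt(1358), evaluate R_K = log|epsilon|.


epsilon = 2999823 + 81404*sqrt(1358)
= 5.9996e+06
R = ln(5.9996e+06)
= 15.6072

15.6072


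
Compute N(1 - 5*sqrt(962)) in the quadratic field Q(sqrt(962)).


N(a + b*sqrt(d)) = a^2 - d*b^2
= (1)^2 - (962)*(-5)^2
= 1 - 24050
= -24049

-24049


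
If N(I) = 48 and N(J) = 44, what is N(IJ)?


N(IJ) = N(I) * N(J)
= 48 * 44
= 2112

2112


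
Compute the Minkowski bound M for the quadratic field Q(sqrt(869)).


d = 869, d mod 4 = 1, so disc(K) = d = 869; |disc(K)| = 869
Real quadratic field, so n = 2, s = r2 = 0, r1 = 2
M = (n!/n^n) * (4/pi)^s * sqrt(|disc(K)|) = (2!/2^2) * (4/pi)^0 * sqrt(869)
= 0.5 * 1.000000 * 29.478806
= 14.7394

14.7394


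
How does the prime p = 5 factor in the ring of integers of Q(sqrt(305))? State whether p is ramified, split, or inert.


K = Q(sqrt(305)). Since d mod 4 = 1, disc(K) = 305.
Check p | disc: 305 mod 5 = 0.
p divides disc, so p ramifies: (p) = P^2 with e=2, f=1, g=1.
Therefore p is ramified.

ramified


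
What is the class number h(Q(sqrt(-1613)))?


K = Q(sqrt(-1613)). d mod 4 = 3, so D = disc(K) = 4d = -6452
h(K) equals the number of primitive reduced positive-definite forms (a, b, c) = a*x^2 + b*x*y + c*y^2 with b^2 - 4ac = D,
where reduced means |b| <= a <= c, with b >= 0 whenever |b| = a or a = c, and primitive means gcd(a, b, c) = 1.
Reduced forces 3a^2 <= |D| = 6452, so 1 <= a <= 46; b must have the parity of D, and c = (b^2 - D)/(4a) must be an integer >= a.
Enumerate a = 1..46, b in [-a, a]:
  a=1: (1, 0, 1613)  [1]
  a=2: (2, 2, 807)  [1]
  a=3: (3, -2, 538), (3, 2, 538)  [2]
  a=4..5: none
  a=6: (6, -2, 269), (6, 2, 269)  [2]
  a=7: (7, -4, 231), (7, 4, 231)  [2]
  a=8: none
  a=9: (9, -8, 181), (9, 8, 181)  [2]
  a=10: none
  a=11: (11, -4, 147), (11, 4, 147)  [2]
  a=12: none
  a=13: (13, -10, 126), (13, 10, 126)  [2]
  a=14: (14, -10, 117), (14, 10, 117)  [2]
  a=15..16: none
  a=17: (17, -12, 97), (17, 12, 97)  [2]
  a=18: (18, -10, 91), (18, 10, 91)  [2]
  a=19..20: none
  a=21: (21, -10, 78), (21, -4, 77), (21, 4, 77), (21, 10, 78)  [4]
  a=22: (22, -18, 77), (22, 18, 77)  [2]
  a=23..25: none
  a=26: (26, -10, 63), (26, 10, 63)  [2]
  a=27: (27, -26, 66), (27, 26, 66)  [2]
  a=28..32: none
  a=33: (33, -26, 54), (33, -4, 49), (33, 4, 49), (33, 26, 54)  [4]
  a=34: (34, -22, 51), (34, 22, 51)  [2]
  a=35..38: none
  a=39: (39, -16, 43), (39, -10, 42), (39, 10, 42), (39, 16, 43)  [4]
  a=40..41: none
  a=42: (42, -38, 47), (42, 38, 47)  [2]
  a=43..46: none
Total reduced forms: 1 + 1 + 2 + 2 + 2 + 2 + 2 + 2 + 2 + 2 + 2 + 4 + 2 + 2 + 2 + 4 + 2 + 4 + 2 = 42
h = 42

42


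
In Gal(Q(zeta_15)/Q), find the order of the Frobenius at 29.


The Frobenius at p in Gal(Q(zeta_n)/Q) = (Z/nZ)* is the class of p, so its order is ord_15(29), the smallest k >= 1 with 29^k = 1 mod 15.
n = 15 = 3 * 5, phi(15) = 8; the order divides phi(n).
Divisors of 8: 1, 2, 4, 8
Repeated squaring mod 15: 29^1 = 14, 29^2 = 1, 29^4 = 1, 29^8 = 1
Test divisors in increasing order:
  k=1: 29^1 = 14 mod 15
  k=2: 29^2 = 1 mod 15  <- first divisor giving 1
Order = 2

2


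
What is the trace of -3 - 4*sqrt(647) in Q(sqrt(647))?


Tr(a + b*sqrt(d)) = (a + b*sqrt(d)) + (a - b*sqrt(d)) = 2a
= 2 * (-3)
= -6

-6


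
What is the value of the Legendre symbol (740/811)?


p = 811 is prime, so compute (740/811) with the reciprocity algorithm (Jacobi-symbol steps: pull out 2s via (2/n), flip via reciprocity, reduce):
  pull out 2: (2/811) = -1  (since 811 mod 8 = 3)
  pull out 2: (2/811) = -1  (since 811 mod 8 = 3)
  reciprocity: (185/811) -> +(811/185)
  reduce: (71/185)
  reciprocity: (71/185) -> +(185/71)
  reduce: (43/71)
  reciprocity: (43/71) -> -(71/43)
  reduce: (28/43)
  pull out 2: (2/43) = -1  (since 43 mod 8 = 3)
  pull out 2: (2/43) = -1  (since 43 mod 8 = 3)
  reciprocity: (7/43) -> -(43/7)
  reduce: (1/7)
  (1/7) = 1
Product of signs = 1
(740/811) = 1

1


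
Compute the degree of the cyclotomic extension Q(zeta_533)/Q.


The degree equals Euler's totient phi(533).
533 = 13 * 41
phi(533) = 480

480


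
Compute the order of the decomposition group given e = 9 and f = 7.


|D_P| = e * f
= 9 * 7
= 63

63


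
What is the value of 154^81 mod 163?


p = 163 is prime and the exponent is (p-1)/2 = 81, so by Euler's criterion 154^81 = (154/163) = +1 or -1 mod 163.
Compute by square-and-multiply:
  81 = 64 + 16 + 1 (binary 1010001)
  Repeated squaring mod 163: 154^1 = 154, 154^2 = 81, 154^4 = 41, 154^8 = 51, 154^16 = 156, 154^32 = 49, 154^64 = 119
  154^81 = 154^64 * 154^16 * 154^1 = 119 * 156 * 154 mod 163
    119 * 156 = 18564 = 145 mod 163
    145 * 154 = 22330 = 162 mod 163
  154^81 = 162 mod 163
Result 162 = p - 1 = -1 mod 163: 154 is a quadratic non-residue mod 163. As a residue in [0, p-1] the value is 162.
154^81 mod 163 = 162

162


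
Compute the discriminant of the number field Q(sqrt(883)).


For K = Q(sqrt(d)) with d squarefree: disc(K) = d if d = 1 mod 4, and disc(K) = 4d if d = 2 or 3 mod 4.
Here d = 883, and d mod 4 = 3.
d = 3 mod 4, not 1 (O_K = Z[sqrt(d)]), so disc(K) = 4d = 4 * (883) = 3532

3532


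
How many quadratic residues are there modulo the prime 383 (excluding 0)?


For prime p, the number of non-zero quadratic residues is (p-1)/2.
= (383-1)/2
= 191

191


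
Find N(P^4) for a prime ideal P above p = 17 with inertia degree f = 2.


N(P^a) = p^(a*f)
= 17^(4*2)
= 17^8
= 6975757441

6975757441


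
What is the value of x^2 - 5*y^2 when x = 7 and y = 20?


x^2 - d*y^2
= 7^2 - 5*20^2
= 49 - 2000
= -1951

-1951


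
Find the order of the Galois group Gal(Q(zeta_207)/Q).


|Gal(Q(zeta_207)/Q)| = phi(207)
= 132

132


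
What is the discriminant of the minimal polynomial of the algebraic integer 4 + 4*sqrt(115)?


The element 4 + 4*sqrt(115) has minimal polynomial:
x^2 - 8*x - 1824
Discriminant = (-8)^2 - 4*(-1824)
= 64 + 7296
= 7360

7360


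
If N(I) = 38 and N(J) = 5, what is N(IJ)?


N(IJ) = N(I) * N(J)
= 38 * 5
= 190

190


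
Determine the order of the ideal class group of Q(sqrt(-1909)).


K = Q(sqrt(-1909)). d mod 4 = 3, so D = disc(K) = 4d = -7636
h(K) equals the number of primitive reduced positive-definite forms (a, b, c) = a*x^2 + b*x*y + c*y^2 with b^2 - 4ac = D,
where reduced means |b| <= a <= c, with b >= 0 whenever |b| = a or a = c, and primitive means gcd(a, b, c) = 1.
Reduced forces 3a^2 <= |D| = 7636, so 1 <= a <= 50; b must have the parity of D, and c = (b^2 - D)/(4a) must be an integer >= a.
Enumerate a = 1..50, b in [-a, a]:
  a=1: (1, 0, 1909)  [1]
  a=2: (2, 2, 955)  [1]
  a=3..4: none
  a=5: (5, -2, 382), (5, 2, 382)  [2]
  a=6: none
  a=7: (7, -6, 274), (7, 6, 274)  [2]
  a=8..9: none
  a=10: (10, -2, 191), (10, 2, 191)  [2]
  a=11: (11, -8, 175), (11, 8, 175)  [2]
  a=12..13: none
  a=14: (14, -6, 137), (14, 6, 137)  [2]
  a=15..21: none
  a=22: (22, -14, 89), (22, 14, 89)  [2]
  a=23: (23, 0, 83)  [1]
  a=24: none
  a=25: (25, -8, 77), (25, 8, 77)  [2]
  a=26..28: none
  a=29: (29, -22, 70), (29, 22, 70)  [2]
  a=30..34: none
  a=35: (35, -22, 58), (35, -8, 55), (35, 8, 55), (35, 22, 58)  [4]
  a=36..40: none
  a=41: (41, -20, 49), (41, 20, 49)  [2]
  a=42..45: none
  a=46: (46, 46, 53)  [1]
  a=47: (47, -42, 50), (47, 42, 50)  [2]
  a=48..50: none
Total reduced forms: 1 + 1 + 2 + 2 + 2 + 2 + 2 + 2 + 1 + 2 + 2 + 4 + 2 + 1 + 2 = 28
h = 28

28


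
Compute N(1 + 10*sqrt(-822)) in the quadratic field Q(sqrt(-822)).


N(a + b*sqrt(d)) = a^2 - d*b^2
= (1)^2 - (-822)*(10)^2
= 1 + 82200
= 82201

82201


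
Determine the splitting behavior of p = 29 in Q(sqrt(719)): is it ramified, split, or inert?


K = Q(sqrt(719)). Since d mod 4 = 3, disc(K) = 2876.
Check p | disc: 2876 mod 29 = 5.
p does not divide disc. Compute Legendre symbol (d/p):
23^((29-1)/2) mod 29 = 1
(d/p) = 1, so p splits: (p) = P*P' with e=1, f=1, g=2.
Therefore p is split.

split


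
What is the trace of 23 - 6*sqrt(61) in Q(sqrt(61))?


Tr(a + b*sqrt(d)) = (a + b*sqrt(d)) + (a - b*sqrt(d)) = 2a
= 2 * (23)
= 46

46


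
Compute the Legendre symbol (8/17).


p = 17 is prime, so compute (8/17) with the reciprocity algorithm (Jacobi-symbol steps: pull out 2s via (2/n), flip via reciprocity, reduce):
  pull out 2: (2/17) = +1  (since 17 mod 8 = 1)
  pull out 2: (2/17) = +1  (since 17 mod 8 = 1)
  pull out 2: (2/17) = +1  (since 17 mod 8 = 1)
  (1/17) = 1
Product of signs = 1
(8/17) = 1

1


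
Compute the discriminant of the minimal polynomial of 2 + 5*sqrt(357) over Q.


The element 2 + 5*sqrt(357) has minimal polynomial:
x^2 - 4*x - 8921
Discriminant = (-4)^2 - 4*(-8921)
= 16 + 35684
= 35700

35700


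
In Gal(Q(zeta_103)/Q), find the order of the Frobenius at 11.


The Frobenius at p in Gal(Q(zeta_n)/Q) = (Z/nZ)* is the class of p, so its order is ord_103(11), the smallest k >= 1 with 11^k = 1 mod 103.
n = 103 = 103, phi(103) = 102; the order divides phi(n).
Divisors of 102: 1, 2, 3, 6, 17, 34, 51, 102
Repeated squaring mod 103: 11^1 = 11, 11^2 = 18, 11^4 = 15, 11^8 = 19, 11^16 = 52, 11^32 = 26, 11^64 = 58
Test divisors in increasing order:
  k=1: 11^1 = 11 mod 103
  k=2: 11^2 = 18 mod 103
  k=3: 11^3 = 18 * 11 = 95 mod 103
  k=6: 11^6 = 15 * 18 = 64 mod 103
  k=17: 11^17 = 52 * 11 = 57 mod 103
  k=34: 11^34 = 26 * 18 = 56 mod 103
  k=51: 11^51 = 26 * 52 * 18 * 11 = 102 mod 103
  k=102: 11^102 = 58 * 26 * 15 * 18 = 1 mod 103  <- first divisor giving 1
Order = 102

102


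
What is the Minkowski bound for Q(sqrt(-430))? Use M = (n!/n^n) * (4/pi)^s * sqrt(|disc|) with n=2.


d = -430, d mod 4 = 2, so disc(K) = 4d = -1720; |disc(K)| = 1720
Imaginary quadratic field, so n = 2, s = r2 = 1, r1 = 0
M = (n!/n^n) * (4/pi)^s * sqrt(|disc(K)|) = (2!/2^2) * (4/pi)^1 * sqrt(1720)
= 0.5 * 1.273240 * 41.472883
= 26.4025

26.4025


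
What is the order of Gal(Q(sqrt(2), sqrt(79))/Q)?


The 2 square roots of distinct primes are multiplicatively independent over Q,
so [K:Q] = 2^2 and Gal(K/Q) is isomorphic to (Z/2Z)^2.
|Gal| = 2^2 = 4

4


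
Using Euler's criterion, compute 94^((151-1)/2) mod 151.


p = 151 is prime and the exponent is (p-1)/2 = 75, so by Euler's criterion 94^75 = (94/151) = +1 or -1 mod 151.
Compute by square-and-multiply:
  75 = 64 + 8 + 2 + 1 (binary 1001011)
  Repeated squaring mod 151: 94^1 = 94, 94^2 = 78, 94^4 = 44, 94^8 = 124, 94^16 = 125, 94^32 = 72, 94^64 = 50
  94^75 = 94^64 * 94^8 * 94^2 * 94^1 = 50 * 124 * 78 * 94 mod 151
    50 * 124 = 6200 = 9 mod 151
    9 * 78 = 702 = 98 mod 151
    98 * 94 = 9212 = 1 mod 151
  94^75 = 1 mod 151
Result 1: 94 is a quadratic residue mod 151.
94^75 mod 151 = 1

1


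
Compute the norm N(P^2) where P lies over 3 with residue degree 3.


N(P^a) = p^(a*f)
= 3^(2*3)
= 3^6
= 729

729


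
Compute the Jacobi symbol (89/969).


Compute (89/969) via quadratic reciprocity:
  reciprocity: (89/969) -> +(969/89)
  reduce: (79/89)
  reciprocity: (79/89) -> +(89/79)
  reduce: (10/79)
  pull out 2: (2/79) = +1  (since 79 mod 8 = 7)
  reciprocity: (5/79) -> +(79/5)
  reduce: (4/5)
  pull out 2: (2/5) = -1  (since 5 mod 8 = 5)
  pull out 2: (2/5) = -1  (since 5 mod 8 = 5)
  (1/5) = 1
Product of signs = 1

1


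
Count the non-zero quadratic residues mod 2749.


For prime p, the number of non-zero quadratic residues is (p-1)/2.
= (2749-1)/2
= 1374

1374


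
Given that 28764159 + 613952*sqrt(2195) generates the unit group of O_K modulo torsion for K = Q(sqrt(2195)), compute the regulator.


epsilon = 28764159 + 613952*sqrt(2195)
= 5.7528e+07
R = ln(5.7528e+07)
= 17.8678

17.8678


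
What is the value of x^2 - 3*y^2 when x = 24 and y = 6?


x^2 - d*y^2
= 24^2 - 3*6^2
= 576 - 108
= 468

468


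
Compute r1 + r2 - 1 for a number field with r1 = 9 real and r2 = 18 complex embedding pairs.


By Dirichlet's unit theorem:
rank = r1 + r2 - 1
= 9 + 18 - 1
= 26

26


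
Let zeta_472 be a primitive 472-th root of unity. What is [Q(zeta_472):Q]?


The degree equals Euler's totient phi(472).
472 = 2^3 * 59
phi(472) = 232

232


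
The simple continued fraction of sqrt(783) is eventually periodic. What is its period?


Run the CF algorithm for sqrt(783).
a_0 = floor(sqrt(783)) = 27; set m_0=0, q_0=1.
Recurrence: m' = q*a - m,  q' = (d - m'^2)/q,  a' = floor((a_0 + m')/q').
  step 1: m=27, q=54, a=1
  step 2: m=27, q=1, a=54
a_2 = 2*a_0 = 54, so the period closes here.
sqrt(783) = [27; 1, 54]
Period length = 2

2


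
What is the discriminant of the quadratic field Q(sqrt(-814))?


For K = Q(sqrt(d)) with d squarefree: disc(K) = d if d = 1 mod 4, and disc(K) = 4d if d = 2 or 3 mod 4.
Here d = -814, and d mod 4 = 2.
d = 2 mod 4, not 1 (O_K = Z[sqrt(d)]), so disc(K) = 4d = 4 * (-814) = -3256

-3256


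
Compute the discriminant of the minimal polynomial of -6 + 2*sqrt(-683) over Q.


The element -6 + 2*sqrt(-683) has minimal polynomial:
x^2 + 12*x + 2768
Discriminant = (12)^2 - 4*(2768)
= 144 - 11072
= -10928

-10928


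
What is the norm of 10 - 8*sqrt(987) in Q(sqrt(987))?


N(a + b*sqrt(d)) = a^2 - d*b^2
= (10)^2 - (987)*(-8)^2
= 100 - 63168
= -63068

-63068


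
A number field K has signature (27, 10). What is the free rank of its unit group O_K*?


By Dirichlet's unit theorem:
rank = r1 + r2 - 1
= 27 + 10 - 1
= 36

36


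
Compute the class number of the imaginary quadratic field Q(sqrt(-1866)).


K = Q(sqrt(-1866)). d mod 4 = 2, so D = disc(K) = 4d = -7464
h(K) equals the number of primitive reduced positive-definite forms (a, b, c) = a*x^2 + b*x*y + c*y^2 with b^2 - 4ac = D,
where reduced means |b| <= a <= c, with b >= 0 whenever |b| = a or a = c, and primitive means gcd(a, b, c) = 1.
Reduced forces 3a^2 <= |D| = 7464, so 1 <= a <= 49; b must have the parity of D, and c = (b^2 - D)/(4a) must be an integer >= a.
Enumerate a = 1..49, b in [-a, a]:
  a=1: (1, 0, 1866)  [1]
  a=2: (2, 0, 933)  [1]
  a=3: (3, 0, 622)  [1]
  a=4: none
  a=5: (5, -4, 374), (5, 4, 374)  [2]
  a=6: (6, 0, 311)  [1]
  a=7..9: none
  a=10: (10, -4, 187), (10, 4, 187)  [2]
  a=11: (11, -4, 170), (11, 4, 170)  [2]
  a=12..14: none
  a=15: (15, -6, 125), (15, 6, 125)  [2]
  a=16: none
  a=17: (17, -4, 110), (17, 4, 110)  [2]
  a=18..21: none
  a=22: (22, -4, 85), (22, 4, 85)  [2]
  a=23..24: none
  a=25: (25, -6, 75), (25, 6, 75)  [2]
  a=26..29: none
  a=30: (30, -24, 67), (30, 24, 67)  [2]
  a=31: (31, -10, 61), (31, 10, 61)  [2]
  a=32: none
  a=33: (33, -18, 59), (33, 18, 59)  [2]
  a=34: (34, -4, 55), (34, 4, 55)  [2]
  a=35..36: none
  a=37: (37, -26, 55), (37, 26, 55)  [2]
  a=38..40: none
  a=41: (41, -30, 51), (41, 30, 51)  [2]
  a=42..46: none
  a=47: (47, -44, 50), (47, 44, 50)  [2]
  a=48..49: none
Total reduced forms: 1 + 1 + 1 + 2 + 1 + 2 + 2 + 2 + 2 + 2 + 2 + 2 + 2 + 2 + 2 + 2 + 2 + 2 = 32
h = 32

32


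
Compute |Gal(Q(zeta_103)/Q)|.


|Gal(Q(zeta_103)/Q)| = phi(103)
= 102

102


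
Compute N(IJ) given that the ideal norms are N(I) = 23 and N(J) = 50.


N(IJ) = N(I) * N(J)
= 23 * 50
= 1150

1150


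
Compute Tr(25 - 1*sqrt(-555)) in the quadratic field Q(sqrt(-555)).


Tr(a + b*sqrt(d)) = (a + b*sqrt(d)) + (a - b*sqrt(d)) = 2a
= 2 * (25)
= 50

50


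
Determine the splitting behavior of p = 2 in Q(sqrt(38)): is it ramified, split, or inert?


K = Q(sqrt(38)). Since d mod 4 = 2, disc(K) = 152.
Check p | disc: 152 mod 2 = 0.
p divides disc, so p ramifies: (p) = P^2 with e=2, f=1, g=1.
Therefore p is ramified.

ramified


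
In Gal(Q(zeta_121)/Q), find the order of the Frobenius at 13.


The Frobenius at p in Gal(Q(zeta_n)/Q) = (Z/nZ)* is the class of p, so its order is ord_121(13), the smallest k >= 1 with 13^k = 1 mod 121.
n = 121 = 11^2, phi(121) = 110; the order divides phi(n).
Divisors of 110: 1, 2, 5, 10, 11, 22, 55, 110
Repeated squaring mod 121: 13^1 = 13, 13^2 = 48, 13^4 = 5, 13^8 = 25, 13^16 = 20, 13^32 = 37, 13^64 = 38
Test divisors in increasing order:
  k=1: 13^1 = 13 mod 121
  k=2: 13^2 = 48 mod 121
  k=5: 13^5 = 5 * 13 = 65 mod 121
  k=10: 13^10 = 25 * 48 = 111 mod 121
  k=11: 13^11 = 25 * 48 * 13 = 112 mod 121
  k=22: 13^22 = 20 * 5 * 48 = 81 mod 121
  k=55: 13^55 = 37 * 20 * 5 * 48 * 13 = 120 mod 121
  k=110: 13^110 = 38 * 37 * 25 * 5 * 48 = 1 mod 121  <- first divisor giving 1
Order = 110

110


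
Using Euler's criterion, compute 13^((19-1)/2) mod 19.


p = 19 is prime and the exponent is (p-1)/2 = 9, so by Euler's criterion 13^9 = (13/19) = +1 or -1 mod 19.
Compute by square-and-multiply:
  9 = 8 + 1 (binary 1001)
  Repeated squaring mod 19: 13^1 = 13, 13^2 = 17, 13^4 = 4, 13^8 = 16
  13^9 = 13^8 * 13^1 = 16 * 13 mod 19
    16 * 13 = 208 = 18 mod 19
  13^9 = 18 mod 19
Result 18 = p - 1 = -1 mod 19: 13 is a quadratic non-residue mod 19. As a residue in [0, p-1] the value is 18.
13^9 mod 19 = 18

18


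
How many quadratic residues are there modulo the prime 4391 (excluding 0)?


For prime p, the number of non-zero quadratic residues is (p-1)/2.
= (4391-1)/2
= 2195

2195


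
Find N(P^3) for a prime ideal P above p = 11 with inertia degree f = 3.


N(P^a) = p^(a*f)
= 11^(3*3)
= 11^9
= 2357947691

2357947691


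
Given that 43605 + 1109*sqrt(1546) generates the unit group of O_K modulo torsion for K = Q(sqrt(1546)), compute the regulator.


epsilon = 43605 + 1109*sqrt(1546)
= 87210.0000
R = ln(87210.0000)
= 11.3761

11.3761


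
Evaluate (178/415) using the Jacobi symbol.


Compute (178/415) via quadratic reciprocity:
  pull out 2: (2/415) = +1  (since 415 mod 8 = 7)
  reciprocity: (89/415) -> +(415/89)
  reduce: (59/89)
  reciprocity: (59/89) -> +(89/59)
  reduce: (30/59)
  pull out 2: (2/59) = -1  (since 59 mod 8 = 3)
  reciprocity: (15/59) -> -(59/15)
  reduce: (14/15)
  pull out 2: (2/15) = +1  (since 15 mod 8 = 7)
  reciprocity: (7/15) -> -(15/7)
  reduce: (1/7)
  (1/7) = 1
Product of signs = -1

-1


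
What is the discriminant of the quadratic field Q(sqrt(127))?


For K = Q(sqrt(d)) with d squarefree: disc(K) = d if d = 1 mod 4, and disc(K) = 4d if d = 2 or 3 mod 4.
Here d = 127, and d mod 4 = 3.
d = 3 mod 4, not 1 (O_K = Z[sqrt(d)]), so disc(K) = 4d = 4 * (127) = 508

508


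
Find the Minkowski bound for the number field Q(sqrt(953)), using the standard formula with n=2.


d = 953, d mod 4 = 1, so disc(K) = d = 953; |disc(K)| = 953
Real quadratic field, so n = 2, s = r2 = 0, r1 = 2
M = (n!/n^n) * (4/pi)^s * sqrt(|disc(K)|) = (2!/2^2) * (4/pi)^0 * sqrt(953)
= 0.5 * 1.000000 * 30.870698
= 15.4353

15.4353


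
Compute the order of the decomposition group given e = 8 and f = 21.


|D_P| = e * f
= 8 * 21
= 168

168


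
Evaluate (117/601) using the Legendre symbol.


p = 601 is prime, so compute (117/601) with the reciprocity algorithm (Jacobi-symbol steps: pull out 2s via (2/n), flip via reciprocity, reduce):
  reciprocity: (117/601) -> +(601/117)
  reduce: (16/117)
  pull out 2: (2/117) = -1  (since 117 mod 8 = 5)
  pull out 2: (2/117) = -1  (since 117 mod 8 = 5)
  pull out 2: (2/117) = -1  (since 117 mod 8 = 5)
  pull out 2: (2/117) = -1  (since 117 mod 8 = 5)
  (1/117) = 1
Product of signs = 1
(117/601) = 1

1


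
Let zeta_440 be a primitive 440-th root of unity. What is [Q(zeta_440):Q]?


The degree equals Euler's totient phi(440).
440 = 2^3 * 5 * 11
phi(440) = 160

160


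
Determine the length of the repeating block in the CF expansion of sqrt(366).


Run the CF algorithm for sqrt(366).
a_0 = floor(sqrt(366)) = 19; set m_0=0, q_0=1.
Recurrence: m' = q*a - m,  q' = (d - m'^2)/q,  a' = floor((a_0 + m')/q').
  step 1: m=19, q=5, a=7
  step 2: m=16, q=22, a=1
  step 3: m=6, q=15, a=1
  step 4: m=9, q=19, a=1
  step 5: m=10, q=14, a=2
  step 6: m=18, q=3, a=12
  step 7: m=18, q=14, a=2
  step 8: m=10, q=19, a=1
  step 9: m=9, q=15, a=1
  step 10: m=6, q=22, a=1
  step 11: m=16, q=5, a=7
  step 12: m=19, q=1, a=38
a_12 = 2*a_0 = 38, so the period closes here.
sqrt(366) = [19; 7, 1, 1, 1, 2, 12, 2, 1, 1, 1, 7, 38]
Period length = 12

12


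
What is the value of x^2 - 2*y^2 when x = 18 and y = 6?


x^2 - d*y^2
= 18^2 - 2*6^2
= 324 - 72
= 252

252


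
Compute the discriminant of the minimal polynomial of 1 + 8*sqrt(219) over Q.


The element 1 + 8*sqrt(219) has minimal polynomial:
x^2 - 2*x - 14015
Discriminant = (-2)^2 - 4*(-14015)
= 4 + 56060
= 56064

56064


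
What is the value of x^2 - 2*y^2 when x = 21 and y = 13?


x^2 - d*y^2
= 21^2 - 2*13^2
= 441 - 338
= 103

103


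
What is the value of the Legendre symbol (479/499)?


p = 499 is prime, so compute (479/499) with the reciprocity algorithm (Jacobi-symbol steps: pull out 2s via (2/n), flip via reciprocity, reduce):
  reciprocity: (479/499) -> -(499/479)
  reduce: (20/479)
  pull out 2: (2/479) = +1  (since 479 mod 8 = 7)
  pull out 2: (2/479) = +1  (since 479 mod 8 = 7)
  reciprocity: (5/479) -> +(479/5)
  reduce: (4/5)
  pull out 2: (2/5) = -1  (since 5 mod 8 = 5)
  pull out 2: (2/5) = -1  (since 5 mod 8 = 5)
  (1/5) = 1
Product of signs = -1
(479/499) = -1

-1


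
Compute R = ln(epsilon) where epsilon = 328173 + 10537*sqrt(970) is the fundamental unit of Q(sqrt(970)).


epsilon = 328173 + 10537*sqrt(970)
= 656346.0000
R = ln(656346.0000)
= 13.3944

13.3944


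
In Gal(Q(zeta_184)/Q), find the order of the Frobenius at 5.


The Frobenius at p in Gal(Q(zeta_n)/Q) = (Z/nZ)* is the class of p, so its order is ord_184(5), the smallest k >= 1 with 5^k = 1 mod 184.
n = 184 = 2^3 * 23, phi(184) = 88; the order divides phi(n).
Divisors of 88: 1, 2, 4, 8, 11, 22, 44, 88
Repeated squaring mod 184: 5^1 = 5, 5^2 = 25, 5^4 = 73, 5^8 = 177, 5^16 = 49, 5^32 = 9, 5^64 = 81
Test divisors in increasing order:
  k=1: 5^1 = 5 mod 184
  k=2: 5^2 = 25 mod 184
  k=4: 5^4 = 73 mod 184
  k=8: 5^8 = 177 mod 184
  k=11: 5^11 = 177 * 25 * 5 = 45 mod 184
  k=22: 5^22 = 49 * 73 * 25 = 1 mod 184  <- first divisor giving 1
Order = 22

22


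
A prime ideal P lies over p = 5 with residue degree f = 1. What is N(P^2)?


N(P^a) = p^(a*f)
= 5^(2*1)
= 5^2
= 25

25


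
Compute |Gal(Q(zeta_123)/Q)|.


|Gal(Q(zeta_123)/Q)| = phi(123)
= 80

80


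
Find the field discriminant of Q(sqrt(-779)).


For K = Q(sqrt(d)) with d squarefree: disc(K) = d if d = 1 mod 4, and disc(K) = 4d if d = 2 or 3 mod 4.
Here d = -779, and d mod 4 = 1.
d = 1 mod 4 (O_K = Z[(1+sqrt(d))/2]), so disc(K) = d = -779

-779


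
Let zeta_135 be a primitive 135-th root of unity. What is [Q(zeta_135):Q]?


The degree equals Euler's totient phi(135).
135 = 3^3 * 5
phi(135) = 72

72


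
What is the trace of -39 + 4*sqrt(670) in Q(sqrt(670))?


Tr(a + b*sqrt(d)) = (a + b*sqrt(d)) + (a - b*sqrt(d)) = 2a
= 2 * (-39)
= -78

-78


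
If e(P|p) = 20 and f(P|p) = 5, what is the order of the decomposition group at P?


|D_P| = e * f
= 20 * 5
= 100

100


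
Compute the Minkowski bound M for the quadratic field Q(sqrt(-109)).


d = -109, d mod 4 = 3, so disc(K) = 4d = -436; |disc(K)| = 436
Imaginary quadratic field, so n = 2, s = r2 = 1, r1 = 0
M = (n!/n^n) * (4/pi)^s * sqrt(|disc(K)|) = (2!/2^2) * (4/pi)^1 * sqrt(436)
= 0.5 * 1.273240 * 20.880613
= 13.2930

13.2930


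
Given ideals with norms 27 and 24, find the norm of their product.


N(IJ) = N(I) * N(J)
= 27 * 24
= 648

648


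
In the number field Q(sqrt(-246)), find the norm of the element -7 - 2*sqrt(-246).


N(a + b*sqrt(d)) = a^2 - d*b^2
= (-7)^2 - (-246)*(-2)^2
= 49 + 984
= 1033

1033


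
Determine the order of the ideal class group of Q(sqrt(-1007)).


K = Q(sqrt(-1007)). d mod 4 = 1, so D = disc(K) = d = -1007
h(K) equals the number of primitive reduced positive-definite forms (a, b, c) = a*x^2 + b*x*y + c*y^2 with b^2 - 4ac = D,
where reduced means |b| <= a <= c, with b >= 0 whenever |b| = a or a = c, and primitive means gcd(a, b, c) = 1.
Reduced forces 3a^2 <= |D| = 1007, so 1 <= a <= 18; b must have the parity of D, and c = (b^2 - D)/(4a) must be an integer >= a.
Enumerate a = 1..18, b in [-a, a]:
  a=1: (1, 1, 252)  [1]
  a=2: (2, -1, 126), (2, 1, 126)  [2]
  a=3: (3, -1, 84), (3, 1, 84)  [2]
  a=4: (4, -1, 63), (4, 1, 63)  [2]
  a=5: none
  a=6: (6, -5, 43), (6, -1, 42), (6, 1, 42), (6, 5, 43)  [4]
  a=7: (7, -1, 36), (7, 1, 36)  [2]
  a=8: (8, -7, 33), (8, 7, 33)  [2]
  a=9: (9, -1, 28), (9, 1, 28)  [2]
  a=10: none
  a=11: (11, -7, 24), (11, 7, 24)  [2]
  a=12: (12, -7, 22), (12, -1, 21), (12, 1, 21), (12, 7, 22)  [4]
  a=13: none
  a=14: (14, -13, 21), (14, -1, 18), (14, 1, 18), (14, 13, 21)  [4]
  a=15: none
  a=16: (16, -9, 17), (16, 9, 17)  [2]
  a=17: none
  a=18: (18, 17, 18)  [1]
Total reduced forms: 1 + 2 + 2 + 2 + 4 + 2 + 2 + 2 + 2 + 4 + 4 + 2 + 1 = 30
h = 30

30


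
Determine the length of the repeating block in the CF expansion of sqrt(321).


Run the CF algorithm for sqrt(321).
a_0 = floor(sqrt(321)) = 17; set m_0=0, q_0=1.
Recurrence: m' = q*a - m,  q' = (d - m'^2)/q,  a' = floor((a_0 + m')/q').
  step 1: m=17, q=32, a=1
  step 2: m=15, q=3, a=10
  step 3: m=15, q=32, a=1
  step 4: m=17, q=1, a=34
a_4 = 2*a_0 = 34, so the period closes here.
sqrt(321) = [17; 1, 10, 1, 34]
Period length = 4

4


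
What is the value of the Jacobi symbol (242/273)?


Compute (242/273) via quadratic reciprocity:
  pull out 2: (2/273) = +1  (since 273 mod 8 = 1)
  reciprocity: (121/273) -> +(273/121)
  reduce: (31/121)
  reciprocity: (31/121) -> +(121/31)
  reduce: (28/31)
  pull out 2: (2/31) = +1  (since 31 mod 8 = 7)
  pull out 2: (2/31) = +1  (since 31 mod 8 = 7)
  reciprocity: (7/31) -> -(31/7)
  reduce: (3/7)
  reciprocity: (3/7) -> -(7/3)
  reduce: (1/3)
  (1/3) = 1
Product of signs = 1

1


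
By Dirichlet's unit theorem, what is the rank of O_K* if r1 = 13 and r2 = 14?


By Dirichlet's unit theorem:
rank = r1 + r2 - 1
= 13 + 14 - 1
= 26

26


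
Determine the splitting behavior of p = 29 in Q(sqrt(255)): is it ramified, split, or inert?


K = Q(sqrt(255)). Since d mod 4 = 3, disc(K) = 1020.
Check p | disc: 1020 mod 29 = 5.
p does not divide disc. Compute Legendre symbol (d/p):
23^((29-1)/2) mod 29 = 1
(d/p) = 1, so p splits: (p) = P*P' with e=1, f=1, g=2.
Therefore p is split.

split


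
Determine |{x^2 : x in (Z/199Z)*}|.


For prime p, the number of non-zero quadratic residues is (p-1)/2.
= (199-1)/2
= 99

99


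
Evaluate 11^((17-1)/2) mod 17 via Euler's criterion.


p = 17 is prime and the exponent is (p-1)/2 = 8, so by Euler's criterion 11^8 = (11/17) = +1 or -1 mod 17.
Compute by square-and-multiply:
  8 = 8 (binary 1000)
  Repeated squaring mod 17: 11^1 = 11, 11^2 = 2, 11^4 = 4, 11^8 = 16
  11^8 = 16 mod 17
Result 16 = p - 1 = -1 mod 17: 11 is a quadratic non-residue mod 17. As a residue in [0, p-1] the value is 16.
11^8 mod 17 = 16

16


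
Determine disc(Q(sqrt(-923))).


For K = Q(sqrt(d)) with d squarefree: disc(K) = d if d = 1 mod 4, and disc(K) = 4d if d = 2 or 3 mod 4.
Here d = -923, and d mod 4 = 1.
d = 1 mod 4 (O_K = Z[(1+sqrt(d))/2]), so disc(K) = d = -923

-923


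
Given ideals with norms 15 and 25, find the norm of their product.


N(IJ) = N(I) * N(J)
= 15 * 25
= 375

375


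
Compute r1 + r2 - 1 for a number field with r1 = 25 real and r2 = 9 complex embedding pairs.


By Dirichlet's unit theorem:
rank = r1 + r2 - 1
= 25 + 9 - 1
= 33

33


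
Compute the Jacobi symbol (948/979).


Compute (948/979) via quadratic reciprocity:
  pull out 2: (2/979) = -1  (since 979 mod 8 = 3)
  pull out 2: (2/979) = -1  (since 979 mod 8 = 3)
  reciprocity: (237/979) -> +(979/237)
  reduce: (31/237)
  reciprocity: (31/237) -> +(237/31)
  reduce: (20/31)
  pull out 2: (2/31) = +1  (since 31 mod 8 = 7)
  pull out 2: (2/31) = +1  (since 31 mod 8 = 7)
  reciprocity: (5/31) -> +(31/5)
  reduce: (1/5)
  (1/5) = 1
Product of signs = 1

1


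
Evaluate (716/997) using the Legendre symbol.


p = 997 is prime, so compute (716/997) with the reciprocity algorithm (Jacobi-symbol steps: pull out 2s via (2/n), flip via reciprocity, reduce):
  pull out 2: (2/997) = -1  (since 997 mod 8 = 5)
  pull out 2: (2/997) = -1  (since 997 mod 8 = 5)
  reciprocity: (179/997) -> +(997/179)
  reduce: (102/179)
  pull out 2: (2/179) = -1  (since 179 mod 8 = 3)
  reciprocity: (51/179) -> -(179/51)
  reduce: (26/51)
  pull out 2: (2/51) = -1  (since 51 mod 8 = 3)
  reciprocity: (13/51) -> +(51/13)
  reduce: (12/13)
  pull out 2: (2/13) = -1  (since 13 mod 8 = 5)
  pull out 2: (2/13) = -1  (since 13 mod 8 = 5)
  reciprocity: (3/13) -> +(13/3)
  reduce: (1/3)
  (1/3) = 1
Product of signs = -1
(716/997) = -1

-1


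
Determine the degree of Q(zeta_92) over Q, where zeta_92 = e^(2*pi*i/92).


The degree equals Euler's totient phi(92).
92 = 2^2 * 23
phi(92) = 44

44


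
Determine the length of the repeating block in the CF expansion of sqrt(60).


Run the CF algorithm for sqrt(60).
a_0 = floor(sqrt(60)) = 7; set m_0=0, q_0=1.
Recurrence: m' = q*a - m,  q' = (d - m'^2)/q,  a' = floor((a_0 + m')/q').
  step 1: m=7, q=11, a=1
  step 2: m=4, q=4, a=2
  step 3: m=4, q=11, a=1
  step 4: m=7, q=1, a=14
a_4 = 2*a_0 = 14, so the period closes here.
sqrt(60) = [7; 1, 2, 1, 14]
Period length = 4

4


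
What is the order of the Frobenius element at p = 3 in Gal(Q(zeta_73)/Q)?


The Frobenius at p in Gal(Q(zeta_n)/Q) = (Z/nZ)* is the class of p, so its order is ord_73(3), the smallest k >= 1 with 3^k = 1 mod 73.
n = 73 = 73, phi(73) = 72; the order divides phi(n).
Divisors of 72: 1, 2, 3, 4, 6, 8, 9, 12, 18, 24, 36, 72
Repeated squaring mod 73: 3^1 = 3, 3^2 = 9, 3^4 = 8, 3^8 = 64, 3^16 = 8, 3^32 = 64, 3^64 = 8
Test divisors in increasing order:
  k=1: 3^1 = 3 mod 73
  k=2: 3^2 = 9 mod 73
  k=3: 3^3 = 9 * 3 = 27 mod 73
  k=4: 3^4 = 8 mod 73
  k=6: 3^6 = 8 * 9 = 72 mod 73
  k=8: 3^8 = 64 mod 73
  k=9: 3^9 = 64 * 3 = 46 mod 73
  k=12: 3^12 = 64 * 8 = 1 mod 73  <- first divisor giving 1
Order = 12

12


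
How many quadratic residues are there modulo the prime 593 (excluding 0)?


For prime p, the number of non-zero quadratic residues is (p-1)/2.
= (593-1)/2
= 296

296


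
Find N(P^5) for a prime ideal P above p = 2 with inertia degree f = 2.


N(P^a) = p^(a*f)
= 2^(5*2)
= 2^10
= 1024

1024


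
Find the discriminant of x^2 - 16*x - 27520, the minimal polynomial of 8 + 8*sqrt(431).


The element 8 + 8*sqrt(431) has minimal polynomial:
x^2 - 16*x - 27520
Discriminant = (-16)^2 - 4*(-27520)
= 256 + 110080
= 110336

110336


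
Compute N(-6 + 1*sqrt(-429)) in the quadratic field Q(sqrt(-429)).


N(a + b*sqrt(d)) = a^2 - d*b^2
= (-6)^2 - (-429)*(1)^2
= 36 + 429
= 465

465


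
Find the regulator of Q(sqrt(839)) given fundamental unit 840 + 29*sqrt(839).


epsilon = 840 + 29*sqrt(839)
= 1679.9994
R = ln(1679.9994)
= 7.4265

7.4265


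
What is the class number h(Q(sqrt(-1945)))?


K = Q(sqrt(-1945)). d mod 4 = 3, so D = disc(K) = 4d = -7780
h(K) equals the number of primitive reduced positive-definite forms (a, b, c) = a*x^2 + b*x*y + c*y^2 with b^2 - 4ac = D,
where reduced means |b| <= a <= c, with b >= 0 whenever |b| = a or a = c, and primitive means gcd(a, b, c) = 1.
Reduced forces 3a^2 <= |D| = 7780, so 1 <= a <= 50; b must have the parity of D, and c = (b^2 - D)/(4a) must be an integer >= a.
Enumerate a = 1..50, b in [-a, a]:
  a=1: (1, 0, 1945)  [1]
  a=2: (2, 2, 973)  [1]
  a=3..4: none
  a=5: (5, 0, 389)  [1]
  a=6: none
  a=7: (7, -2, 278), (7, 2, 278)  [2]
  a=8..9: none
  a=10: (10, 10, 197)  [1]
  a=11..13: none
  a=14: (14, -2, 139), (14, 2, 139)  [2]
  a=15..30: none
  a=31: (31, -30, 70), (31, 30, 70)  [2]
  a=32..34: none
  a=35: (35, -30, 62), (35, 30, 62)  [2]
  a=36: none
  a=37: (37, -8, 53), (37, 8, 53)  [2]
  a=38..40: none
  a=41: (41, -16, 49), (41, 16, 49)  [2]
  a=42..50: none
Total reduced forms: 1 + 1 + 1 + 2 + 1 + 2 + 2 + 2 + 2 + 2 = 16
h = 16

16


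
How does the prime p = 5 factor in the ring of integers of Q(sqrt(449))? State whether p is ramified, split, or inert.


K = Q(sqrt(449)). Since d mod 4 = 1, disc(K) = 449.
Check p | disc: 449 mod 5 = 4.
p does not divide disc. Compute Legendre symbol (d/p):
4^((5-1)/2) mod 5 = 1
(d/p) = 1, so p splits: (p) = P*P' with e=1, f=1, g=2.
Therefore p is split.

split


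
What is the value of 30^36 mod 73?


p = 73 is prime and the exponent is (p-1)/2 = 36, so by Euler's criterion 30^36 = (30/73) = +1 or -1 mod 73.
Compute by square-and-multiply:
  36 = 32 + 4 (binary 100100)
  Repeated squaring mod 73: 30^1 = 30, 30^2 = 24, 30^4 = 65, 30^8 = 64, 30^16 = 8, 30^32 = 64
  30^36 = 30^32 * 30^4 = 64 * 65 mod 73
    64 * 65 = 4160 = 72 mod 73
  30^36 = 72 mod 73
Result 72 = p - 1 = -1 mod 73: 30 is a quadratic non-residue mod 73. As a residue in [0, p-1] the value is 72.
30^36 mod 73 = 72

72


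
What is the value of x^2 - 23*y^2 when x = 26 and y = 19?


x^2 - d*y^2
= 26^2 - 23*19^2
= 676 - 8303
= -7627

-7627


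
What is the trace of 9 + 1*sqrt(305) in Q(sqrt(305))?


Tr(a + b*sqrt(d)) = (a + b*sqrt(d)) + (a - b*sqrt(d)) = 2a
= 2 * (9)
= 18

18


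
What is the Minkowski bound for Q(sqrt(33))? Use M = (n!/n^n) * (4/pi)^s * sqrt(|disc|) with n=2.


d = 33, d mod 4 = 1, so disc(K) = d = 33; |disc(K)| = 33
Real quadratic field, so n = 2, s = r2 = 0, r1 = 2
M = (n!/n^n) * (4/pi)^s * sqrt(|disc(K)|) = (2!/2^2) * (4/pi)^0 * sqrt(33)
= 0.5 * 1.000000 * 5.744563
= 2.8723

2.8723


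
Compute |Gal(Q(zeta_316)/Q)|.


|Gal(Q(zeta_316)/Q)| = phi(316)
= 156

156


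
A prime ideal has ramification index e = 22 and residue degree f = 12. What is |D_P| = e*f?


|D_P| = e * f
= 22 * 12
= 264

264


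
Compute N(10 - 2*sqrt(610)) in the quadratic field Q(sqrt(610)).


N(a + b*sqrt(d)) = a^2 - d*b^2
= (10)^2 - (610)*(-2)^2
= 100 - 2440
= -2340

-2340


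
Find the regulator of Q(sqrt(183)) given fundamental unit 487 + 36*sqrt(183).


epsilon = 487 + 36*sqrt(183)
= 973.9990
R = ln(973.9990)
= 6.8814

6.8814


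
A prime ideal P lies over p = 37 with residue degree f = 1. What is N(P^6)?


N(P^a) = p^(a*f)
= 37^(6*1)
= 37^6
= 2565726409

2565726409


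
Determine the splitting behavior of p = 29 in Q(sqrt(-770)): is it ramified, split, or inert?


K = Q(sqrt(-770)). Since d mod 4 = 2, disc(K) = -3080.
Check p | disc: -3080 mod 29 = 23.
p does not divide disc. Compute Legendre symbol (d/p):
13^((29-1)/2) mod 29 = 1
(d/p) = 1, so p splits: (p) = P*P' with e=1, f=1, g=2.
Therefore p is split.

split


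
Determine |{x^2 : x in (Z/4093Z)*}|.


For prime p, the number of non-zero quadratic residues is (p-1)/2.
= (4093-1)/2
= 2046

2046


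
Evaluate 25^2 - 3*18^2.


x^2 - d*y^2
= 25^2 - 3*18^2
= 625 - 972
= -347

-347


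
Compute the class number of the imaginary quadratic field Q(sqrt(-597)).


K = Q(sqrt(-597)). d mod 4 = 3, so D = disc(K) = 4d = -2388
h(K) equals the number of primitive reduced positive-definite forms (a, b, c) = a*x^2 + b*x*y + c*y^2 with b^2 - 4ac = D,
where reduced means |b| <= a <= c, with b >= 0 whenever |b| = a or a = c, and primitive means gcd(a, b, c) = 1.
Reduced forces 3a^2 <= |D| = 2388, so 1 <= a <= 28; b must have the parity of D, and c = (b^2 - D)/(4a) must be an integer >= a.
Enumerate a = 1..28, b in [-a, a]:
  a=1: (1, 0, 597)  [1]
  a=2: (2, 2, 299)  [1]
  a=3: (3, 0, 199)  [1]
  a=4..5: none
  a=6: (6, 6, 101)  [1]
  a=7..12: none
  a=13: (13, -2, 46), (13, 2, 46)  [2]
  a=14..16: none
  a=17: (17, -14, 38), (17, 14, 38)  [2]
  a=18: none
  a=19: (19, -14, 34), (19, 14, 34)  [2]
  a=20..22: none
  a=23: (23, -2, 26), (23, 2, 26)  [2]
  a=24..28: none
Total reduced forms: 1 + 1 + 1 + 1 + 2 + 2 + 2 + 2 = 12
h = 12

12


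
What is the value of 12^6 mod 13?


p = 13 is prime and the exponent is (p-1)/2 = 6, so by Euler's criterion 12^6 = (12/13) = +1 or -1 mod 13.
Compute by square-and-multiply:
  6 = 4 + 2 (binary 110)
  Repeated squaring mod 13: 12^1 = 12, 12^2 = 1, 12^4 = 1
  12^6 = 12^4 * 12^2 = 1 * 1 mod 13
    1 * 1 = 1 = 1 mod 13
  12^6 = 1 mod 13
Result 1: 12 is a quadratic residue mod 13.
12^6 mod 13 = 1

1


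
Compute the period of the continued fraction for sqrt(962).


Run the CF algorithm for sqrt(962).
a_0 = floor(sqrt(962)) = 31; set m_0=0, q_0=1.
Recurrence: m' = q*a - m,  q' = (d - m'^2)/q,  a' = floor((a_0 + m')/q').
  step 1: m=31, q=1, a=62
a_1 = 2*a_0 = 62, so the period closes here.
sqrt(962) = [31; 62]
Period length = 1

1


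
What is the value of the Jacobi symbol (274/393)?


Compute (274/393) via quadratic reciprocity:
  pull out 2: (2/393) = +1  (since 393 mod 8 = 1)
  reciprocity: (137/393) -> +(393/137)
  reduce: (119/137)
  reciprocity: (119/137) -> +(137/119)
  reduce: (18/119)
  pull out 2: (2/119) = +1  (since 119 mod 8 = 7)
  reciprocity: (9/119) -> +(119/9)
  reduce: (2/9)
  pull out 2: (2/9) = +1  (since 9 mod 8 = 1)
  (1/9) = 1
Product of signs = 1

1


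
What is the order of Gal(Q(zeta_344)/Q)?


|Gal(Q(zeta_344)/Q)| = phi(344)
= 168

168


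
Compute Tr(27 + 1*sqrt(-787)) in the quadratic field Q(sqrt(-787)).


Tr(a + b*sqrt(d)) = (a + b*sqrt(d)) + (a - b*sqrt(d)) = 2a
= 2 * (27)
= 54

54


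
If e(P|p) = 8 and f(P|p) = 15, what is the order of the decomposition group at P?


|D_P| = e * f
= 8 * 15
= 120

120


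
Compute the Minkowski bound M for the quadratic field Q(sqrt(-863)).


d = -863, d mod 4 = 1, so disc(K) = d = -863; |disc(K)| = 863
Imaginary quadratic field, so n = 2, s = r2 = 1, r1 = 0
M = (n!/n^n) * (4/pi)^s * sqrt(|disc(K)|) = (2!/2^2) * (4/pi)^1 * sqrt(863)
= 0.5 * 1.273240 * 29.376862
= 18.7019

18.7019


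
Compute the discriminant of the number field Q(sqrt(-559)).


For K = Q(sqrt(d)) with d squarefree: disc(K) = d if d = 1 mod 4, and disc(K) = 4d if d = 2 or 3 mod 4.
Here d = -559, and d mod 4 = 1.
d = 1 mod 4 (O_K = Z[(1+sqrt(d))/2]), so disc(K) = d = -559

-559


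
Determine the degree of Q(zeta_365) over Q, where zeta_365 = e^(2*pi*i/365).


The degree equals Euler's totient phi(365).
365 = 5 * 73
phi(365) = 288

288


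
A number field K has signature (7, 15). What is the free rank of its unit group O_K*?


By Dirichlet's unit theorem:
rank = r1 + r2 - 1
= 7 + 15 - 1
= 21

21


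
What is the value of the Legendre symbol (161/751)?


p = 751 is prime, so compute (161/751) with the reciprocity algorithm (Jacobi-symbol steps: pull out 2s via (2/n), flip via reciprocity, reduce):
  reciprocity: (161/751) -> +(751/161)
  reduce: (107/161)
  reciprocity: (107/161) -> +(161/107)
  reduce: (54/107)
  pull out 2: (2/107) = -1  (since 107 mod 8 = 3)
  reciprocity: (27/107) -> -(107/27)
  reduce: (26/27)
  pull out 2: (2/27) = -1  (since 27 mod 8 = 3)
  reciprocity: (13/27) -> +(27/13)
  reduce: (1/13)
  (1/13) = 1
Product of signs = -1
(161/751) = -1

-1


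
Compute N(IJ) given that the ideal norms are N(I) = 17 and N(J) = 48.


N(IJ) = N(I) * N(J)
= 17 * 48
= 816

816


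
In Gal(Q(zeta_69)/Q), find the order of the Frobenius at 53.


The Frobenius at p in Gal(Q(zeta_n)/Q) = (Z/nZ)* is the class of p, so its order is ord_69(53), the smallest k >= 1 with 53^k = 1 mod 69.
n = 69 = 3 * 23, phi(69) = 44; the order divides phi(n).
Divisors of 44: 1, 2, 4, 11, 22, 44
Repeated squaring mod 69: 53^1 = 53, 53^2 = 49, 53^4 = 55, 53^8 = 58, 53^16 = 52, 53^32 = 13
Test divisors in increasing order:
  k=1: 53^1 = 53 mod 69
  k=2: 53^2 = 49 mod 69
  k=4: 53^4 = 55 mod 69
  k=11: 53^11 = 58 * 49 * 53 = 68 mod 69
  k=22: 53^22 = 52 * 55 * 49 = 1 mod 69  <- first divisor giving 1
Order = 22

22


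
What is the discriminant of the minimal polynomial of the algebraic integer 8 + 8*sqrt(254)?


The element 8 + 8*sqrt(254) has minimal polynomial:
x^2 - 16*x - 16192
Discriminant = (-16)^2 - 4*(-16192)
= 256 + 64768
= 65024

65024


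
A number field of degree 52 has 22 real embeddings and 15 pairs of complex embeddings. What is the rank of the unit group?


By Dirichlet's unit theorem:
rank = r1 + r2 - 1
= 22 + 15 - 1
= 36

36


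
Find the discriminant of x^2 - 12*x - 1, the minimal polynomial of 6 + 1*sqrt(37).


The element 6 + 1*sqrt(37) has minimal polynomial:
x^2 - 12*x - 1
Discriminant = (-12)^2 - 4*(-1)
= 144 + 4
= 148

148
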